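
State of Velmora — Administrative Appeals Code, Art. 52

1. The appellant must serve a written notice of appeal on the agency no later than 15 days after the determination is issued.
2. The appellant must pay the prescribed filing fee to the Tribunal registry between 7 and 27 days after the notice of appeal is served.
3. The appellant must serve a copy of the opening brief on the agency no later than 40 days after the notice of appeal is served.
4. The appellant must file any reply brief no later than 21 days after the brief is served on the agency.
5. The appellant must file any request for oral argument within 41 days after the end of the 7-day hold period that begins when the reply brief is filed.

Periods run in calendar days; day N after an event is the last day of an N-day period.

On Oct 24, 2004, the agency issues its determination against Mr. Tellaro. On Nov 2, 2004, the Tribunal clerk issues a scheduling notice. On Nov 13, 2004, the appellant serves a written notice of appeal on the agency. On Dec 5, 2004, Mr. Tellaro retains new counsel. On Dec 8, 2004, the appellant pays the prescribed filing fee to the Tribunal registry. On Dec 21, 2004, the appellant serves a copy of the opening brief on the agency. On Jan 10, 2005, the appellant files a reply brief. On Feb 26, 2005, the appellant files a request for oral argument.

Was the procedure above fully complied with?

No

Step 1: 15 days after Oct 24, 2004 (when the determination is issued) is Nov 8, 2004; Nov 13, 2004 misses that deadline by 5 days.
Later steps need not be reached.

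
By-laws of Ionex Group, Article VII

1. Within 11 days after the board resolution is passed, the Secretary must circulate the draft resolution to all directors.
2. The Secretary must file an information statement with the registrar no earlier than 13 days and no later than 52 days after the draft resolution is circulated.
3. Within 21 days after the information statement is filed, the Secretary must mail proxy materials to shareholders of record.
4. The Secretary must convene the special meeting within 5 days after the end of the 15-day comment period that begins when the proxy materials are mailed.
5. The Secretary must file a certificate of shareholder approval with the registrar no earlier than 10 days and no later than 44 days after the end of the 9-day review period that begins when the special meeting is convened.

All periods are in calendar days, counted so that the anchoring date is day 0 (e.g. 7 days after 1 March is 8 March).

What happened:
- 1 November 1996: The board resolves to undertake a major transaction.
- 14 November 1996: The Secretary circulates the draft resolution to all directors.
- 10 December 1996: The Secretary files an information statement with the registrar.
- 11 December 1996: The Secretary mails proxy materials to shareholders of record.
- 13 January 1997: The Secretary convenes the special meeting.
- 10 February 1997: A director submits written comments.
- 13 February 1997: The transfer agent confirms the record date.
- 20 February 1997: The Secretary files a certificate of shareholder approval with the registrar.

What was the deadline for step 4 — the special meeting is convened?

The proxy materials are mailed on 11 December 1996; the 15-day comment period therefore ends 26 December 1996, and step 4 runs from that date. 5 days after 26 December 1996 is 31 December 1996.

31 December 1996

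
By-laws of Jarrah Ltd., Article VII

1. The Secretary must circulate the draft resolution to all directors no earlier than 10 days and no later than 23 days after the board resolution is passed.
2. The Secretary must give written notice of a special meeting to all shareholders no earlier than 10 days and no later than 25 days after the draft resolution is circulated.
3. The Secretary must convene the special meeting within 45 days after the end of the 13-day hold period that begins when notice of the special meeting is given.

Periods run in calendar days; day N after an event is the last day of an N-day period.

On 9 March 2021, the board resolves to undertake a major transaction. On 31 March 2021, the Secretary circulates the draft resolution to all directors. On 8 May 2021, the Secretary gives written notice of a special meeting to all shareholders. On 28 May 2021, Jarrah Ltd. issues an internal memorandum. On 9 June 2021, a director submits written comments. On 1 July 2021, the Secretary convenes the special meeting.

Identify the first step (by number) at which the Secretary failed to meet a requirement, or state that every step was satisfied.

Step 2

(1) the permitted window runs from 9 March 2021 + 10 = 19 March 2021 to 9 March 2021 + 23 = 1 April 2021; 31 March 2021 falls inside that range.
(2) the permitted window runs from 31 March 2021 + 10 = 10 April 2021 to 31 March 2021 + 25 = 25 April 2021; done 8 May 2021 — 13 days after the window closed.
Later steps need not be reached.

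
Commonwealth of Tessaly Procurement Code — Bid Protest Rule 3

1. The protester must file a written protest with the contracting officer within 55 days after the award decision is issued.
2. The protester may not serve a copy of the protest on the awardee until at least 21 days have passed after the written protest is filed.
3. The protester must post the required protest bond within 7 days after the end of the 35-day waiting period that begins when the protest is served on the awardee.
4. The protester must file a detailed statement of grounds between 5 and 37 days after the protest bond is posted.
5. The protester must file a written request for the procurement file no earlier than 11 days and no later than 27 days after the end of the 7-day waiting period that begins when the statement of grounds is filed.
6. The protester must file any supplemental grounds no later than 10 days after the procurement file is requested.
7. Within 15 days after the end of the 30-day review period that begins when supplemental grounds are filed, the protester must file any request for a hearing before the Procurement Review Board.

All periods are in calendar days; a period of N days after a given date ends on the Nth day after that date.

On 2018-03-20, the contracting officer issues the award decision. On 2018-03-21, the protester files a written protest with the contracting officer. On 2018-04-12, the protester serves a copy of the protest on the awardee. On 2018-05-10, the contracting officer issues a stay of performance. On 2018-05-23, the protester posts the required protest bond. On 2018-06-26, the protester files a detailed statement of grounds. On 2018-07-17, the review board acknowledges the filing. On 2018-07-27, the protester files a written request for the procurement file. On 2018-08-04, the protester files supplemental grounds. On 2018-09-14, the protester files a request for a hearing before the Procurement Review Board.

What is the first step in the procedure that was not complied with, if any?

None — every step was satisfied

(1) due by 2018-03-20 + 55 days = 2018-05-14; completed 2018-03-21, before the deadline.
(2) permitted from 2018-03-21 + 21 days = 2018-04-11 onward; done 2018-04-12, after the minimum wait.
(3) due by 2018-05-17 + 7 days = 2018-05-24; done 2018-05-23 — timely.
(4) the permitted window runs from 2018-05-23 + 5 = 2018-05-28 to 2018-05-23 + 37 = 2018-06-29; 2018-06-26 falls inside that range.
(5) the permitted window runs from 2018-07-03 + 11 = 2018-07-14 to 2018-07-03 + 27 = 2018-07-30; done 2018-07-27, which is between those dates.
(6) due by 2018-07-27 + 10 days = 2018-08-06; completed 2018-08-04, before the deadline.
(7) due by 2018-09-03 + 15 days = 2018-09-18; completed 2018-09-14, before the deadline.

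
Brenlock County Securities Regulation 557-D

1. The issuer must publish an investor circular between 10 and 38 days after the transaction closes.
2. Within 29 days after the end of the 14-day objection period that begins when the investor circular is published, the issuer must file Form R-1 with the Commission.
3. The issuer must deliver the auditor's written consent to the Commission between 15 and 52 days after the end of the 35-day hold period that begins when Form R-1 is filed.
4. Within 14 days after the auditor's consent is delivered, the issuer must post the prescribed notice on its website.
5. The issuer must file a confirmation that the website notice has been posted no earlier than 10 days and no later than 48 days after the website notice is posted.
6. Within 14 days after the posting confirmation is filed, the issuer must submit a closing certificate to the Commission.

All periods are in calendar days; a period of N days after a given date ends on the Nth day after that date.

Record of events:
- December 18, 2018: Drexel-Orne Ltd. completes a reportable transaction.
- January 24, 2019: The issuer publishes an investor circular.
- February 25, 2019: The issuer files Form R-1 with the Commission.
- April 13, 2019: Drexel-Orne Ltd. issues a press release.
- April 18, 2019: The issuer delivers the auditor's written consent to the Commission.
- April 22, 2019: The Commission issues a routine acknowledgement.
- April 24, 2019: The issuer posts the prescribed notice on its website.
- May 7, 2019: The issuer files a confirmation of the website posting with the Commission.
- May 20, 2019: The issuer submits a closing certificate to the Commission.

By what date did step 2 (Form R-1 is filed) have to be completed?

March 8, 2019

The investor circular is published on January 24, 2019; the 14-day objection period therefore ends February 7, 2019, and step 2 runs from that date. 29 days after February 7, 2019 is March 8, 2019.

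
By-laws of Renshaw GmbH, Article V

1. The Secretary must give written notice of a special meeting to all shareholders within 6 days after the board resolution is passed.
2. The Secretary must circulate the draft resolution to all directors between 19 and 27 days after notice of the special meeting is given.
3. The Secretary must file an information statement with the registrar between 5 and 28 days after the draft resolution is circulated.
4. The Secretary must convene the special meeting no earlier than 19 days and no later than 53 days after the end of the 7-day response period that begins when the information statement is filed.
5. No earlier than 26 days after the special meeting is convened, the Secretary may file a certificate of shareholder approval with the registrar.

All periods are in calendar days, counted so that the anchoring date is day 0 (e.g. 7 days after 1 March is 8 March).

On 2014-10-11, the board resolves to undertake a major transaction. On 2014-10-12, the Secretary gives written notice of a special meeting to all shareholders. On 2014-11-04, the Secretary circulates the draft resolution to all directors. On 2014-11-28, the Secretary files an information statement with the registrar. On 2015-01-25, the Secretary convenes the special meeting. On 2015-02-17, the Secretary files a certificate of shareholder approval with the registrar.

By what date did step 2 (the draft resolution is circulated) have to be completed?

Step 2 runs from 2014-10-12, when notice of the special meeting is given. The window is 19–27 days after 2014-10-12; it closes on 2014-11-08.

2014-11-08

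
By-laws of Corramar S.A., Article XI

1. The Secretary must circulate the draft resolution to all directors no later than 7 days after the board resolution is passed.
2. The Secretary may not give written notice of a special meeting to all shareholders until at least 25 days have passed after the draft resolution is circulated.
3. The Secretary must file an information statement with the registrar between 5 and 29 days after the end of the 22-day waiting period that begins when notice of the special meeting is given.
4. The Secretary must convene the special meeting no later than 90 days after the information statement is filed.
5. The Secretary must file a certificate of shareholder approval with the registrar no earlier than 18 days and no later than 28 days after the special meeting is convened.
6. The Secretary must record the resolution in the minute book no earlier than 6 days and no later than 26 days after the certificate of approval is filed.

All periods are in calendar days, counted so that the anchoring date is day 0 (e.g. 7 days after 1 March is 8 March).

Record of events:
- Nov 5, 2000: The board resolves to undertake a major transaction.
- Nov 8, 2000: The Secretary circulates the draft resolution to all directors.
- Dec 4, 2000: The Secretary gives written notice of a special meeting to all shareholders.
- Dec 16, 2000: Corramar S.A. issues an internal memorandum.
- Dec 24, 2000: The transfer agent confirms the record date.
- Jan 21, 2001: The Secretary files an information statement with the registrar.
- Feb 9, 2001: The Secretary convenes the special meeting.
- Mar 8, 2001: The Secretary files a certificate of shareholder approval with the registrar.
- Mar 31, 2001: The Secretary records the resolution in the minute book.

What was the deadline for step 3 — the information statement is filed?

Notice of the special meeting is given on Dec 4, 2000; the 22-day waiting period therefore ends Dec 26, 2000, and step 3 runs from that date. The window is 5–29 days after Dec 26, 2000; it closes on Jan 24, 2001.

Jan 24, 2001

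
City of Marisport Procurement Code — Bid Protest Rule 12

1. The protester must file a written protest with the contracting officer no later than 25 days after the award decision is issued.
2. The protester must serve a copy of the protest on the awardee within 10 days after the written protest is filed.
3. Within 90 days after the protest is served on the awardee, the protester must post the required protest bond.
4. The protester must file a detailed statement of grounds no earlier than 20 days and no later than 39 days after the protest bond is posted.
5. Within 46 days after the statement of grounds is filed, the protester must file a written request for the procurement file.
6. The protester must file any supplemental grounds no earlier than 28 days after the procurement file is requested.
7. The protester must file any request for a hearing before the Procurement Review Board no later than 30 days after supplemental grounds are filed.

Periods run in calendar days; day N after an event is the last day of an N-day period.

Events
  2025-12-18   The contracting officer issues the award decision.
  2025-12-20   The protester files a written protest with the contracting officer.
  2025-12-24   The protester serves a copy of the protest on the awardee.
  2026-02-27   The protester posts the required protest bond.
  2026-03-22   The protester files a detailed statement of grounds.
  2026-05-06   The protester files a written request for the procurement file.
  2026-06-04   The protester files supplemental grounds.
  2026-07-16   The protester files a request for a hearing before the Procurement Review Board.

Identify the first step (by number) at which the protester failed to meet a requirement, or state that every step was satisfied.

(1) due by 2025-12-18 + 25 days = 2026-01-12; 2025-12-20 is within that limit.
(2) due by 2025-12-20 + 10 days = 2025-12-30; done 2025-12-24 — timely.
(3) due by 2025-12-24 + 90 days = 2026-03-24; done 2026-02-27 — timely.
(4) the permitted window runs from 2026-02-27 + 20 = 2026-03-19 to 2026-02-27 + 39 = 2026-04-07; done 2026-03-22, which is between those dates.
(5) due by 2026-03-22 + 46 days = 2026-05-07; 2026-05-06 is within that limit.
(6) permitted from 2026-05-06 + 28 days = 2026-06-03 onward; 2026-06-04 is on or after that date.
(7) due by 2026-06-04 + 30 days = 2026-07-04; done 2026-07-16 — 12 days late.
The procedure was therefore not followed at step 7.

Step 7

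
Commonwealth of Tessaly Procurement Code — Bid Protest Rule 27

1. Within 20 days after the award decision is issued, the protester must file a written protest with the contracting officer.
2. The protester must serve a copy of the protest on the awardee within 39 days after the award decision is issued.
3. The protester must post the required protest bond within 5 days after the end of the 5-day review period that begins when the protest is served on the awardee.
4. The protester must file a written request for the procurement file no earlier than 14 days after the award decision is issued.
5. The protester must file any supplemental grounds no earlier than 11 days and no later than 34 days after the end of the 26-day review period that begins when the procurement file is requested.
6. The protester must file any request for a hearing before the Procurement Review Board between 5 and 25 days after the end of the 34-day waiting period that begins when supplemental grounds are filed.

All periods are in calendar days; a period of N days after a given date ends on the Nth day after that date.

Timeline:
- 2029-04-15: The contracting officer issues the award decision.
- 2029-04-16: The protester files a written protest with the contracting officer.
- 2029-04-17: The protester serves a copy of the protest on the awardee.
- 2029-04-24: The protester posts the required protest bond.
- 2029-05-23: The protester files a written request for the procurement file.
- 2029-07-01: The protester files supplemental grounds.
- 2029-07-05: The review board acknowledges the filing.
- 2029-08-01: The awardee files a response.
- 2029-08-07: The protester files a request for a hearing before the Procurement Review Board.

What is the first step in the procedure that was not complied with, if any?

Step 6

(1) due by 2029-04-15 + 20 days = 2029-05-05; completed 2029-04-16, before the deadline.
(2) due by 2029-04-15 + 39 days = 2029-05-24; 2029-04-17 is within that limit.
(3) due by 2029-04-22 + 5 days = 2029-04-27; done 2029-04-24 — timely.
(4) permitted from 2029-04-15 + 14 days = 2029-04-29 onward; done 2029-05-23 — permitted.
(5) the permitted window runs from 2029-06-18 + 11 = 2029-06-29 to 2029-06-18 + 34 = 2029-07-22; 2029-07-01 falls inside that range.
(6) the permitted window runs from 2029-08-04 + 5 = 2029-08-09 to 2029-08-04 + 25 = 2029-08-29; 2029-08-07 is 2 days too early.
No need to go further; step 6 was not satisfied.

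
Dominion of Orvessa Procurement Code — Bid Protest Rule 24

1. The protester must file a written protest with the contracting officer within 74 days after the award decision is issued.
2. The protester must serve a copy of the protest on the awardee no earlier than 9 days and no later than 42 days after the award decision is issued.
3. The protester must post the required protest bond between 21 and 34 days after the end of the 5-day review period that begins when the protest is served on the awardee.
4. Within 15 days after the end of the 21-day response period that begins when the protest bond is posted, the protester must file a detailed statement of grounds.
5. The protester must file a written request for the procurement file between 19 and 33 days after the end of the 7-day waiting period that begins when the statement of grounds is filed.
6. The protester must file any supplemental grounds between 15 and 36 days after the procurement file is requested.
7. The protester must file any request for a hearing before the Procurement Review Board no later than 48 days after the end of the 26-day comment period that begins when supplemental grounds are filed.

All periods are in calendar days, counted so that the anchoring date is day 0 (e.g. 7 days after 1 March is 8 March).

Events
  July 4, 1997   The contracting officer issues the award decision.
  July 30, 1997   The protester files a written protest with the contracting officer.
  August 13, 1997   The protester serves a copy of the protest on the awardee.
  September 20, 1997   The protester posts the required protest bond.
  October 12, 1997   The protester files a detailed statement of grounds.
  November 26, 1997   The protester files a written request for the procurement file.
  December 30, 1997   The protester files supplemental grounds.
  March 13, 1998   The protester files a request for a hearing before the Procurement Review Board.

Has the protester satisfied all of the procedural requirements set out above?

Step 1 — counting 74 days from July 4, 1997 (when the award decision is issued) gives a deadline of September 16, 1997; July 30, 1997 is within that limit.
Step 2 — 9 and 42 days from July 4, 1997 (when the award decision is issued) are July 13, 1997 and August 15, 1997 respectively; done August 13, 1997, which is between those dates.
Step 3 — 21 and 34 days from August 18, 1997 (end of the 5-day review period, which began when the protest is served on the awardee on August 13, 1997) are September 8, 1997 and September 21, 1997 respectively; done September 20, 1997, which is between those dates.
Step 4 — counting 15 days from October 11, 1997 (end of the 21-day response period, which began when the protest bond is posted on September 20, 1997) gives a deadline of October 26, 1997; October 12, 1997 is within that limit.
Step 5 — 19 and 33 days from October 19, 1997 (end of the 7-day waiting period, which began when the statement of grounds is filed on October 12, 1997) are November 7, 1997 and November 21, 1997 respectively; November 26, 1997 is 5 days past the end of the window.
That is the first point of non-compliance.

No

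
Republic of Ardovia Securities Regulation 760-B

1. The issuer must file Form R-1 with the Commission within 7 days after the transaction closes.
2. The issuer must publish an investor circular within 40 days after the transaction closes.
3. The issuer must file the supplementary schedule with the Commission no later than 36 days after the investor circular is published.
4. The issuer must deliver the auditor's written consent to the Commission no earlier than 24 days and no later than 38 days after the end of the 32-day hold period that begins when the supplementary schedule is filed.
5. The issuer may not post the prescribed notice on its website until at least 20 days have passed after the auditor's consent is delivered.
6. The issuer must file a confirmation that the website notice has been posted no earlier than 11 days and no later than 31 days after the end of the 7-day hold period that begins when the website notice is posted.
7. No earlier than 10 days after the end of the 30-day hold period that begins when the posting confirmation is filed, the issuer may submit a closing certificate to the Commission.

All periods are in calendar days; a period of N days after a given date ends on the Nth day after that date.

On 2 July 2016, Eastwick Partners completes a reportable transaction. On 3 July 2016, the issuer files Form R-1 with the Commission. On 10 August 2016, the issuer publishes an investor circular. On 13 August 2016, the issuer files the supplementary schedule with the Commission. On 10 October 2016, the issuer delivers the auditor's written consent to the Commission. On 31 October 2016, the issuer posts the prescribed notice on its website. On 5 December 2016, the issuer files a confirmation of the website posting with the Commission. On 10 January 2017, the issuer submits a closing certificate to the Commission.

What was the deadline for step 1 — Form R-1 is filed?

Step 1 runs from 2 July 2016, when the transaction closes. 7 days after 2 July 2016 is 9 July 2016.

9 July 2016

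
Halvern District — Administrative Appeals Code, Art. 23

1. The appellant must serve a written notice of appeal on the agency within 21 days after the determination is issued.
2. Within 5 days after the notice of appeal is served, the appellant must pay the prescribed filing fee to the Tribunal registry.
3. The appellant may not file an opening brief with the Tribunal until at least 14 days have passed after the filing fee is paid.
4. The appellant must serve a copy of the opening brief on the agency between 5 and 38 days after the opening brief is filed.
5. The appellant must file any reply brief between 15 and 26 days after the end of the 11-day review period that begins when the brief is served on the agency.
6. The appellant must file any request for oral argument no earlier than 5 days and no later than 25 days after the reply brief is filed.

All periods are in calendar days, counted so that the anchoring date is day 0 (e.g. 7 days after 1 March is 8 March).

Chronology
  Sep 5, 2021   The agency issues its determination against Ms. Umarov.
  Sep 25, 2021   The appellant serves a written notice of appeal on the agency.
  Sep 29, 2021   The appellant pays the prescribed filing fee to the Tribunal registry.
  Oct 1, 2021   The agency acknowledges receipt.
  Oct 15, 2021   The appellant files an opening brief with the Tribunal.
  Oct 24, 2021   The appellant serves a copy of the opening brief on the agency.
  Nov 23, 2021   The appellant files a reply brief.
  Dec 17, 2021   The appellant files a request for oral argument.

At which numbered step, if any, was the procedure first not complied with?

None — every step was satisfied

Step 1 — counting 21 days from Sep 5, 2021 (when the determination is issued) gives a deadline of Sep 26, 2021; done Sep 25, 2021 — timely.
Step 2 — counting 5 days from Sep 25, 2021 (when the notice of appeal is served) gives a deadline of Sep 30, 2021; Sep 29, 2021 is within that limit.
Step 3 — must wait 14 days from Sep 29, 2021 (when the filing fee is paid), so not before Oct 13, 2021; done Oct 15, 2021 — permitted.
Step 4 — 5 and 38 days from Oct 15, 2021 (when the opening brief is filed) are Oct 20, 2021 and Nov 22, 2021 respectively; done Oct 24, 2021, which is between those dates.
Step 5 — 15 and 26 days from Nov 4, 2021 (end of the 11-day review period, which began when the brief is served on the agency on Oct 24, 2021) are Nov 19, 2021 and Nov 30, 2021 respectively; Nov 23, 2021 falls inside that range.
Step 6 — 5 and 25 days from Nov 23, 2021 (when the reply brief is filed) are Nov 28, 2021 and Dec 18, 2021 respectively; Dec 17, 2021 falls inside that range.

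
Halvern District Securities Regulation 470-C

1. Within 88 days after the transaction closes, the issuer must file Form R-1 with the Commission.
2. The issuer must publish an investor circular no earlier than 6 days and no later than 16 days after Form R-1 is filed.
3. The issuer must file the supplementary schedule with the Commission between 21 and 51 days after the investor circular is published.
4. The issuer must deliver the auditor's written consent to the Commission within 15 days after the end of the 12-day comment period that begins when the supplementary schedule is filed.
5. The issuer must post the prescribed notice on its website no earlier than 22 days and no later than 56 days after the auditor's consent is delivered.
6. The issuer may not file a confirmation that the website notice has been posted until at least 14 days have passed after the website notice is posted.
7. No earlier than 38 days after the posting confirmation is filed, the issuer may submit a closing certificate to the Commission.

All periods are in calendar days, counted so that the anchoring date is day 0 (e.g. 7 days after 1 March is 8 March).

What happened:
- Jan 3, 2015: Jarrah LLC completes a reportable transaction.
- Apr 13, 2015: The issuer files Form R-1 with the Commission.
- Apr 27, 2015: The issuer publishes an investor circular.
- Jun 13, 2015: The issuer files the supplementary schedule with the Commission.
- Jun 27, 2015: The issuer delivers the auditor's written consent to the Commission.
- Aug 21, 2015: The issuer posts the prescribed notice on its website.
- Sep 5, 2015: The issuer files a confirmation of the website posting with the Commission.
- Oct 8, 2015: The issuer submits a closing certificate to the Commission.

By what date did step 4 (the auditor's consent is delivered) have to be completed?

Jul 10, 2015

The supplementary schedule is filed on Jun 13, 2015; the 12-day comment period therefore ends Jun 25, 2015, and step 4 runs from that date. 15 days after Jun 25, 2015 is Jul 10, 2015.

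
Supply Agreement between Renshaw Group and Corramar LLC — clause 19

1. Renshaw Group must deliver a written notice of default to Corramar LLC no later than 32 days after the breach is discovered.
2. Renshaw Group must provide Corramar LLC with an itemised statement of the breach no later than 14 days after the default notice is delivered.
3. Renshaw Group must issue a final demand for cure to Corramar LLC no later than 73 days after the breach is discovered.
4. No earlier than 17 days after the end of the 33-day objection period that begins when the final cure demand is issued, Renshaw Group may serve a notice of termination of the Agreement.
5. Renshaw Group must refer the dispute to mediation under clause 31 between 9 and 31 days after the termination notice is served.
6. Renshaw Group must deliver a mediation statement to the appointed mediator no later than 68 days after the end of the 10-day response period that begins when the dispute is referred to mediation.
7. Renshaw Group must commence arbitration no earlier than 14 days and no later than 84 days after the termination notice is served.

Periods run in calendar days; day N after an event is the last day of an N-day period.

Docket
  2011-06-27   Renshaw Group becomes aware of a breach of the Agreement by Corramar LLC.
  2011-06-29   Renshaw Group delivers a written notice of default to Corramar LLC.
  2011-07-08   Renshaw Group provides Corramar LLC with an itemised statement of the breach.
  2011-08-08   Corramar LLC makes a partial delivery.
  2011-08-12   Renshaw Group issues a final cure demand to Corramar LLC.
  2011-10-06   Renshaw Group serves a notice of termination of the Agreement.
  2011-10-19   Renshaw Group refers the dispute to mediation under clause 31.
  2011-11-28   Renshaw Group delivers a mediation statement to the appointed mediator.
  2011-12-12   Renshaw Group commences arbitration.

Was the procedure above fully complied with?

Yes

Step 1 — counting 32 days from 2011-06-27 (when the breach is discovered) gives a deadline of 2011-07-29; done 2011-06-29 — timely.
Step 2 — counting 14 days from 2011-06-29 (when the default notice is delivered) gives a deadline of 2011-07-13; 2011-07-08 is within that limit.
Step 3 — counting 73 days from 2011-06-27 (when the breach is discovered) gives a deadline of 2011-09-08; completed 2011-08-12, before the deadline.
Step 4 — must wait 17 days from 2011-09-14 (end of the 33-day objection period, which began when the final cure demand is issued on 2011-08-12), so not before 2011-10-01; done 2011-10-06, after the minimum wait.
Step 5 — 9 and 31 days from 2011-10-06 (when the termination notice is served) are 2011-10-15 and 2011-11-06 respectively; done 2011-10-19 — within the window.
Step 6 — counting 68 days from 2011-10-29 (end of the 10-day response period, which began when the dispute is referred to mediation on 2011-10-19) gives a deadline of 2012-01-05; completed 2011-11-28, before the deadline.
Step 7 — 14 and 84 days from 2011-10-06 (when the termination notice is served) are 2011-10-20 and 2011-12-29 respectively; 2011-12-12 falls inside that range.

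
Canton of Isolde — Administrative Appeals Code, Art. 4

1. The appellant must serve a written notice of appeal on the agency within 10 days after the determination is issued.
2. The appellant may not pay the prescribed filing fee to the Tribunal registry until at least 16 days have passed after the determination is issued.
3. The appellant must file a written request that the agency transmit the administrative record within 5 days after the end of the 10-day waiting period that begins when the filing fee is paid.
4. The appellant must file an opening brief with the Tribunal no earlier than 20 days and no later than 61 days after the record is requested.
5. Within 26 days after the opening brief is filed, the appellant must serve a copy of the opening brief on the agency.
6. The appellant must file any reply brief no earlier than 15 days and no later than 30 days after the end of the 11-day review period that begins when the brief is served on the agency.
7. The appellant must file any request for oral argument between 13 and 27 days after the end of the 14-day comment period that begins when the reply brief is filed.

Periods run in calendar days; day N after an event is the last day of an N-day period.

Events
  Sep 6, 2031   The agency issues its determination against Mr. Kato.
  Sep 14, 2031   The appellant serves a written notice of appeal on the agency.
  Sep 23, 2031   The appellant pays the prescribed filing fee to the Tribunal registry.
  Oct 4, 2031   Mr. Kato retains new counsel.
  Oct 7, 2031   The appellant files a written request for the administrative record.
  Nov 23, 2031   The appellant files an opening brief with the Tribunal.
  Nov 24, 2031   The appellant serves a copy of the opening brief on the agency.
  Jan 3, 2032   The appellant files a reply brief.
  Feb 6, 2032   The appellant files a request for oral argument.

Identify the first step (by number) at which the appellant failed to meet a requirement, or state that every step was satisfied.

(1) due by Sep 6, 2031 + 10 days = Sep 16, 2031; completed Sep 14, 2031, before the deadline.
(2) permitted from Sep 6, 2031 + 16 days = Sep 22, 2031 onward; Sep 23, 2031 is on or after that date.
(3) due by Oct 3, 2031 + 5 days = Oct 8, 2031; completed Oct 7, 2031, before the deadline.
(4) the permitted window runs from Oct 7, 2031 + 20 = Oct 27, 2031 to Oct 7, 2031 + 61 = Dec 7, 2031; Nov 23, 2031 falls inside that range.
(5) due by Nov 23, 2031 + 26 days = Dec 19, 2031; Nov 24, 2031 is within that limit.
(6) the permitted window runs from Dec 5, 2031 + 15 = Dec 20, 2031 to Dec 5, 2031 + 30 = Jan 4, 2032; Jan 3, 2032 falls inside that range.
(7) the permitted window runs from Jan 17, 2032 + 13 = Jan 30, 2032 to Jan 17, 2032 + 27 = Feb 13, 2032; Feb 6, 2032 falls inside that range.

None — every step was satisfied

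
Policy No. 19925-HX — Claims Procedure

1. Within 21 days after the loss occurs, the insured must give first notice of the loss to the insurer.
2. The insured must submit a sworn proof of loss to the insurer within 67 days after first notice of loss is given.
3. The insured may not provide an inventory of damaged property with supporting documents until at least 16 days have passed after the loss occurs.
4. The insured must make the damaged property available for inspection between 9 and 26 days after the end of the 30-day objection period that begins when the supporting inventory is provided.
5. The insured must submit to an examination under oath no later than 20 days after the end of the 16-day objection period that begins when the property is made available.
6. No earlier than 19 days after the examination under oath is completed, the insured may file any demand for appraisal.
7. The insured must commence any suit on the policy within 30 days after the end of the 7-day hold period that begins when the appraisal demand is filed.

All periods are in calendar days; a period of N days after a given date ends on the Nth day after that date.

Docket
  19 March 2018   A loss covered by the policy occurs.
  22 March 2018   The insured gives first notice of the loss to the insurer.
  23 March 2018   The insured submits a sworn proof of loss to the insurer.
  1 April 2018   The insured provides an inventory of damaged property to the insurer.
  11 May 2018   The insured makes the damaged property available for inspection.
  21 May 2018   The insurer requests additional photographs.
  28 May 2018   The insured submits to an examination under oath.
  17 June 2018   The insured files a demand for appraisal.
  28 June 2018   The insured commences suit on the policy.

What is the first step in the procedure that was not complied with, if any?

(1) due by 19 March 2018 + 21 days = 9 April 2018; 22 March 2018 is within that limit.
(2) due by 22 March 2018 + 67 days = 28 May 2018; 23 March 2018 is within that limit.
(3) permitted from 19 March 2018 + 16 days = 4 April 2018 onward; 1 April 2018 is 3 days before the earliest permitted date.
The analysis stops there.

Step 3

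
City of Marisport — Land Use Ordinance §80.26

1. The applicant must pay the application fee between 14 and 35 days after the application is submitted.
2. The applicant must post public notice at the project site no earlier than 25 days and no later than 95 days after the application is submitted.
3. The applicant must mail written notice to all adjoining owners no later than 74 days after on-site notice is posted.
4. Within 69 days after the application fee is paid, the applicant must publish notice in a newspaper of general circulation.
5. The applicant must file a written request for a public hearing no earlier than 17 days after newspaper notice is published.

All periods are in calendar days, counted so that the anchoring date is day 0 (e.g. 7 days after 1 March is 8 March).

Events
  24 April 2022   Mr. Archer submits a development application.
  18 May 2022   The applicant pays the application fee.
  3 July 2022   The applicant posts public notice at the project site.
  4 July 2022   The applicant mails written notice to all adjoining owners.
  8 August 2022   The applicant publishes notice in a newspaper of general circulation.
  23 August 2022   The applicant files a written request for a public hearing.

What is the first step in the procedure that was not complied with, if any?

Step 4

Step 1 — 14 and 35 days from 24 April 2022 (when the application is submitted) are 8 May 2022 and 29 May 2022 respectively; done 18 May 2022 — within the window.
Step 2 — 25 and 95 days from 24 April 2022 (when the application is submitted) are 19 May 2022 and 28 July 2022 respectively; 3 July 2022 falls inside that range.
Step 3 — counting 74 days from 3 July 2022 (when on-site notice is posted) gives a deadline of 15 September 2022; completed 4 July 2022, before the deadline.
Step 4 — counting 69 days from 18 May 2022 (when the application fee is paid) gives a deadline of 26 July 2022; done 8 August 2022 — 13 days late.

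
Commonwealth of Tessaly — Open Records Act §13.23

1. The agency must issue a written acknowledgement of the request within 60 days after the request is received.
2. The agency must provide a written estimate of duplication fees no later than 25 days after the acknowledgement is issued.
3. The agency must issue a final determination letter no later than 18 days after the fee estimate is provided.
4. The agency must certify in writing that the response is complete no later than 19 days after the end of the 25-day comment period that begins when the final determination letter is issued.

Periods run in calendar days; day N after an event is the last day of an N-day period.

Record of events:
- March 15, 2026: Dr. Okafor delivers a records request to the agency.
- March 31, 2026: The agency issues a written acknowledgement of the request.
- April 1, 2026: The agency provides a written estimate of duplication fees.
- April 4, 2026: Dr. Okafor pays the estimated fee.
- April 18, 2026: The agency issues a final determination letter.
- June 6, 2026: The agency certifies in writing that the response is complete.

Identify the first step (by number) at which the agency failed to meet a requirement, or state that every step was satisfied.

(1) due by March 15, 2026 + 60 days = May 14, 2026; done March 31, 2026 — timely.
(2) due by March 31, 2026 + 25 days = April 25, 2026; April 1, 2026 is within that limit.
(3) due by April 1, 2026 + 18 days = April 19, 2026; April 18, 2026 is within that limit.
(4) due by May 13, 2026 + 19 days = June 1, 2026; June 6, 2026 misses that deadline by 5 days.

Step 4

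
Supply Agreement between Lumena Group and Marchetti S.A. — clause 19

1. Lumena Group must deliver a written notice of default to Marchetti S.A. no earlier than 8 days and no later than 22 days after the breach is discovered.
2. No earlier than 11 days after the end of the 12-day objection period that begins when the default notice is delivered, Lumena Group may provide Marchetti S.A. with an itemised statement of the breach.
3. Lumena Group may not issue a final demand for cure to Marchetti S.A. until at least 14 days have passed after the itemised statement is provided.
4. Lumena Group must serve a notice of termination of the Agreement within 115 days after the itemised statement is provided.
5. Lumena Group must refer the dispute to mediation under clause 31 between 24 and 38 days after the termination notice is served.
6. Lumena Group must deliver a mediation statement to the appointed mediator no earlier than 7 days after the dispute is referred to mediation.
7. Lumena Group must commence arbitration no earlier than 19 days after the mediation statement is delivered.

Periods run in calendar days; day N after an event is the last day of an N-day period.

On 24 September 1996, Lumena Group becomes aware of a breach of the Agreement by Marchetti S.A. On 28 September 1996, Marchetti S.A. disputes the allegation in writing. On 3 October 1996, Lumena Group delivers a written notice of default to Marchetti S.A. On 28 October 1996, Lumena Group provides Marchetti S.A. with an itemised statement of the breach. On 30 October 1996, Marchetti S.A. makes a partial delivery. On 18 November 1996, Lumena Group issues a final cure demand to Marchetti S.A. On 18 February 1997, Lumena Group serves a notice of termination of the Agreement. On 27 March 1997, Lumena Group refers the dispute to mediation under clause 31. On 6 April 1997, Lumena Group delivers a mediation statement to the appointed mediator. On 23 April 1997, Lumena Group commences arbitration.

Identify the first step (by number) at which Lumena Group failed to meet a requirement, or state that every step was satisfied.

Step 7

Step 1: the window is 8–22 days after 24 September 1996 (when the breach is discovered), so 2 October 1996 through 16 October 1996; done 3 October 1996 — within the window.
Step 2: the earliest permitted date is 11 days after 15 October 1996 (end of the 12-day objection period, which began when the default notice is delivered on 3 October 1996), i.e. 26 October 1996; done 28 October 1996, after the minimum wait.
Step 3: the earliest permitted date is 14 days after 28 October 1996 (when the itemised statement is provided), i.e. 11 November 1996; done 18 November 1996 — permitted.
Step 4: 115 days after 28 October 1996 (when the itemised statement is provided) is 20 February 1997; 18 February 1997 is within that limit.
Step 5: the window is 24–38 days after 18 February 1997 (when the termination notice is served), so 14 March 1997 through 28 March 1997; done 27 March 1997, which is between those dates.
Step 6: the earliest permitted date is 7 days after 27 March 1997 (when the dispute is referred to mediation), i.e. 3 April 1997; 6 April 1997 is on or after that date.
Step 7: the earliest permitted date is 19 days after 6 April 1997 (when the mediation statement is delivered), i.e. 25 April 1997; done 23 April 1997 — 2 days too early.
The analysis stops there.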